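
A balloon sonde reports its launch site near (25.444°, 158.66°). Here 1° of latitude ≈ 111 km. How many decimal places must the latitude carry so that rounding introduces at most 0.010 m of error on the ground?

One degree of latitude covers 111000 m.
N decimal places → at most half a unit in the last place, 0.5 × 10⁻ᴺ° = 111000/2 × 10⁻ᴺ m.
Need 0.5 × 111000 × 10⁻ᴺ ≤ 0.010 → 10⁻ᴺ ≤ 1.802e-07, so N ≥ 6.74.
N = 6 would give 0.0555 m (too coarse); N = 7 gives 0.00555 m ≤ 0.010 m.

7 decimal places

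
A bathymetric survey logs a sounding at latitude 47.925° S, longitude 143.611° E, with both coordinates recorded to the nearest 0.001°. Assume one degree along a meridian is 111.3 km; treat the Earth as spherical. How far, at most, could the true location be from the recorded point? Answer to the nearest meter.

67 meters

Rounding to 3 decimal places leaves each coordinate within ±0.0005° of the true value.
Latitude error → 0.0005 × 111300 = 55.65 m along the meridian.
Longitude error → 0.0005 × 111300 × cos 47.925° = 0.0005 × 111300 × 0.6701 ≈ 37.2912 m.
Worst case both components are at the extreme and orthogonal: √(55.65² + 37.2912²) ≈ 66.9892 m.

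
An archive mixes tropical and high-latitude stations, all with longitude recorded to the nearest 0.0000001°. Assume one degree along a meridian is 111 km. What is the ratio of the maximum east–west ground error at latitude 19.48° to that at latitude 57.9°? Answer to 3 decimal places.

Rounding to 7 decimal places leaves the longitude within ±5e-08° of the true value.
Error at 19.48° = 5e-08° × 111000 × cos 19.48° ≈ 0.00555 × 0.9428 = 0.0052323 m.
At 57.9°: 5e-08° × 111000 × cos 57.9° = 5e-08 × 111000 × 0.5314 ≈ 0.0029493 m.
Ratio: 0.0052323 / 0.0029493 = cos 19.48° / cos 57.9° ≈ 1.7741.

1.774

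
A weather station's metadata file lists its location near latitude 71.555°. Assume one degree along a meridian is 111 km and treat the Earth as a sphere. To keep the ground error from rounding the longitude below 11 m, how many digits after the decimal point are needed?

4 decimal places

At 71.555° one degree of longitude covers 111000 × cos 71.555° ≈ 111000 × 0.3164 ≈ 35119.8 m.
Rounding to N decimal places gives at most 0.5 × 10⁻ᴺ degrees of error, i.e. 0.5 × 10⁻ᴺ × 35119.8 m.
Need 0.5 × 35119.8 × 10⁻ᴺ ≤ 11 → 10⁻ᴺ ≤ 6.264e-04, so N ≥ 3.20.
So 4 decimal places suffice (1.76 m); 3 would allow up to 17.6 m.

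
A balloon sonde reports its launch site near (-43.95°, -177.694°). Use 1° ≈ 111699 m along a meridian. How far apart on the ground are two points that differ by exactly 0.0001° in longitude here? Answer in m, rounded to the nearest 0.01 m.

8.04 m

0.0001° of longitude at 43.95° is 0.0001 × 111699 × cos 43.95° ≈ 0.0001 × 80417.2 = 8.04172 m.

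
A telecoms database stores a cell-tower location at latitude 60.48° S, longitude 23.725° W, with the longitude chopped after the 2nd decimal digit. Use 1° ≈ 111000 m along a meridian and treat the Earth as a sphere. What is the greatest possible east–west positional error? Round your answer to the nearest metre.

547 metres

Truncating at 2 decimal places can drop up to a full unit in the last place, so the longitude may be off by as much as 0.01°.
At latitude 60.48° a degree of longitude spans 111000 m × cos 60.48° = 111000 × 0.4927 ≈ 54692.7 m.
So at most 0.01° × 54692.7 ≈ 546.927 m east–west.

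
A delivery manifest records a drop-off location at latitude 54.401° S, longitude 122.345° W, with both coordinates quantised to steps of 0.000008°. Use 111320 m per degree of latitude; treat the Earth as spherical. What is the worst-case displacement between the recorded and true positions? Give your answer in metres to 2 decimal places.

With a 0.000008° grid the true value lies within half a step, ±0.000008°/2 = ±4e-06°, of the stored one.
Latitude error → 4e-06 × 111320 = 0.44528 m along the meridian.
Longitude error → 4e-06 × 111320 × cos 54.401° = 4e-06 × 111320 × 0.5821 ≈ 0.259201 m.
The two errors are perpendicular, so the maximum displacement is √(0.44528² + 0.259201²) ≈ 0.515228 m.

0.52 metres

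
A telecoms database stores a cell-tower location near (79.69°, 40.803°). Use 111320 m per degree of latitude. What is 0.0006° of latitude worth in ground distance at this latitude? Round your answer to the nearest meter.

67 meters

0.0006° × 111320 m/° = 66.792 m.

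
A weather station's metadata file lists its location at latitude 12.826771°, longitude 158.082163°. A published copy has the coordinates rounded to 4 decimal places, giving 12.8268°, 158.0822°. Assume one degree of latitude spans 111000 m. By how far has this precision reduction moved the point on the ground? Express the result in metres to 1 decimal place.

The latitude changed by -0.000029° and the longitude by -0.000037°.
N–S: -0.000029° × 111000 m/° = -3.219 m.
E–W at 12.8268°: -0.000037° × 111000 × cos 12.8268° = -0.000037 × 111000 × 0.9750 ≈ -4.00451 m.
Hypotenuse of the two orthogonal shifts: √(3.219² + 4.00451²) = 5.13791 m.

5.1 metres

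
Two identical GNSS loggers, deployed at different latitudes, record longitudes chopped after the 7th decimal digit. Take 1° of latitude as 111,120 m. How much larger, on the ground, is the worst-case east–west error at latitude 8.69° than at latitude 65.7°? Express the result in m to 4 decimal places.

Truncating at 7 decimal places can drop up to a full unit in the last place, so the longitude may be off by as much as 1e-07°.
Error at 8.69° = 1e-07° × 111120 × cos 8.69° ≈ 0.011112 × 0.9885 = 0.010984 m.
Error at 65.7° = 1e-07° × 111120 × cos 65.7° ≈ 0.011112 × 0.4115 = 0.0045727 m.
So the lower-latitude error exceeds the higher by 0.010984 − 0.0045727 = 0.0064117 m.

0.0064 m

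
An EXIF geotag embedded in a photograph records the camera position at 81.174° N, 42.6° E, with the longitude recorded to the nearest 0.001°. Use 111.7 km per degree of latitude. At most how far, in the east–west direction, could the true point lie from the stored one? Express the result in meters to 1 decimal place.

8.6 meters

Rounding to 3 decimal places leaves the longitude within ±0.0005° of the true value.
Parallels shrink by cos φ, so at 81.174° a degree of longitude is 111700 × 0.1534 ≈ 17138.6 m.
So at most 0.0005° × 17138.6 ≈ 8.5693 m east–west.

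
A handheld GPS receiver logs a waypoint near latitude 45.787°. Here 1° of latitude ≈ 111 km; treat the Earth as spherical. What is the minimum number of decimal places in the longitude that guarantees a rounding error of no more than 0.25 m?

At 45.787° one degree of longitude covers 111000 × cos 45.787° ≈ 111000 × 0.6973 ≈ 77403.4 m.
Rounding to N decimal places gives at most 0.5 × 10⁻ᴺ degrees of error, i.e. 0.5 × 10⁻ᴺ × 77403.4 m.
Setting 38701.7 × 10⁻ᴺ ≤ 0.25 gives 10ᴺ ≥ 1.548e+05, i.e. N ≥ 5.19.
N = 5 would give 0.387 m (too coarse); N = 6 gives 0.0387 m ≤ 0.25 m.

6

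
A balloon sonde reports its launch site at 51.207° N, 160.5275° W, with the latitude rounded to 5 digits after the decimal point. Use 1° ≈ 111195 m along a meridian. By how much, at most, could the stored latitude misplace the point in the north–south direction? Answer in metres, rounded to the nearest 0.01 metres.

0.56 metres

Rounding to 5 decimal places leaves the latitude within ±5e-06° of the true value.
Along the meridian that is 5e-06° × 111195 m/° = 0.555975 m.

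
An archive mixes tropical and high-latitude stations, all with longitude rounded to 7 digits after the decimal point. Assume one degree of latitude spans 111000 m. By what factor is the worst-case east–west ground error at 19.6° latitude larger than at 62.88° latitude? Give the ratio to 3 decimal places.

Rounding to 7 decimal places leaves the longitude within ±5e-08° of the true value.
Error at 19.6° = 5e-08° × 111000 × cos 19.6° ≈ 0.00555 × 0.9421 = 0.0052284 m.
At 62.88°: 5e-08° × 111000 × cos 62.88° = 5e-08 × 111000 × 0.4559 ≈ 0.00253 m.
The ratio reduces to cos 19.6° / cos 62.88° = 0.9421/0.4559 ≈ 2.0666.

2.067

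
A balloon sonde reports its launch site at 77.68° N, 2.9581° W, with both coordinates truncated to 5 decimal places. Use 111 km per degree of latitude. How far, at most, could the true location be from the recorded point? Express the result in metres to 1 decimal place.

1.1 metres

Truncating at 5 decimal places can drop up to a full unit in the last place, so each coordinate may be off by as much as 1e-05°.
Latitude error → 1e-05 × 111000 = 1.11 m along the meridian.
East–west component at 77.68°: 1e-05° × 111000 × cos 77.68° ≈ 1e-05 × 23684.2 ≈ 0.236842 m.
Worst case both components are at the extreme and orthogonal: √(1.11² + 0.236842²) ≈ 1.13499 m.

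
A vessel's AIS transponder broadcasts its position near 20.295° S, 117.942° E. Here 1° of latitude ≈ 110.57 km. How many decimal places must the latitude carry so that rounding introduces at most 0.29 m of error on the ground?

One degree of latitude covers 110570 m.
With N decimal places the half-ulp bound is 0.5·10⁻ᴺ°, or 0.5·10⁻ᴺ × 110570 m on the ground.
Need 0.5 × 110570 × 10⁻ᴺ ≤ 0.29 → 10⁻ᴺ ≤ 5.246e-06, so N ≥ 5.28.
So 6 decimal places suffice (0.0553 m); 5 would allow up to 0.553 m.

6 decimal places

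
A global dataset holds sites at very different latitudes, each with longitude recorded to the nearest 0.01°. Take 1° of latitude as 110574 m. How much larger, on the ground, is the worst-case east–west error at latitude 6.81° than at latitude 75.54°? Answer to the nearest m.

Rounding to 2 decimal places leaves the longitude within ±0.005° of the true value.
Error at 6.81° = 0.005° × 110574 × cos 6.81° ≈ 552.87 × 0.9929 = 548.97 m.
At 75.54°: 0.005° × 110574 × cos 75.54° = 0.005 × 110574 × 0.2497 ≈ 138.05 m.
Difference: 548.97 − 138.05 = 410.92 m.

411 m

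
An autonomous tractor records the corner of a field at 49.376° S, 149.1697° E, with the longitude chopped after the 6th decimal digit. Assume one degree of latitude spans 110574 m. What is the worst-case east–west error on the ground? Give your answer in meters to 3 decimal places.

0.072 meters

Truncating at 6 decimal places can drop up to a full unit in the last place, so the longitude may be off by as much as 1e-06°.
Parallels shrink by cos φ, so at 49.376° a degree of longitude is 110574 × 0.6511 ≈ 71993.9 m.
Maximum E–W displacement: 1e-06 × 71993.9 = 0.0719939 m.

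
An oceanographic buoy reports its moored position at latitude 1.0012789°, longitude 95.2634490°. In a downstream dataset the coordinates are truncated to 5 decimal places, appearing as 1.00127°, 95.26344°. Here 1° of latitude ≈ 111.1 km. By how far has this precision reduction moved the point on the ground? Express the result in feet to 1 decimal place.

4.6 feet

The latitude changed by +0.0000089° and the longitude by +0.0000090°.
N–S: 0.0000089° × 111100 m/° = 0.98879 m.
E–W at 1.00127°: 0.0000090° × 111100 × cos 1.00127° = 0.0000090 × 111100 × 0.9998 ≈ 0.999747 m.
Distance: √(0.98879² + 0.999747²) ≈ 1.40613 m.
In feet: 1.40613 m ÷ 0.3048 ≈ 4.6133 ft.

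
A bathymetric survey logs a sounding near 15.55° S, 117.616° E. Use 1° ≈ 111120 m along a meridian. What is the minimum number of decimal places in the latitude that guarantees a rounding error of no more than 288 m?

One degree of latitude covers 111120 m.
With N decimal places the half-ulp bound is 0.5·10⁻ᴺ°, or 0.5·10⁻ᴺ × 111120 m on the ground.
Need 0.5 × 111120 × 10⁻ᴺ ≤ 288 → 10⁻ᴺ ≤ 5.184e-03, so N ≥ 2.29.
So 3 decimal places suffice (55.6 m); 2 would allow up to 556 m.

3 decimal places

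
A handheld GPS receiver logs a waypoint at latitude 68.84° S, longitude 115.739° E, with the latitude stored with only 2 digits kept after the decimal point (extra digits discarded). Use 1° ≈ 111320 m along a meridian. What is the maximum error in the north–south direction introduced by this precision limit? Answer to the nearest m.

Truncating at 2 decimal places can drop up to a full unit in the last place, so the latitude may be off by as much as 0.01°.
So the N–S error is at most 0.01 × 111320 = 1113.2 m.

1113 m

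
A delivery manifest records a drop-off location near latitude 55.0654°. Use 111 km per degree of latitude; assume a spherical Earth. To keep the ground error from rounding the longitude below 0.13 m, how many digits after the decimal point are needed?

6 decimal places

At 55.0654° one degree of longitude covers 111000 × cos 55.0654° ≈ 111000 × 0.5726 ≈ 63563.2 m.
Rounding to N decimal places gives at most 0.5 × 10⁻ᴺ degrees of error, i.e. 0.5 × 10⁻ᴺ × 63563.2 m.
Setting 31781.6 × 10⁻ᴺ ≤ 0.13 gives 10ᴺ ≥ 2.445e+05, i.e. N ≥ 5.39.
So 6 decimal places suffice (0.0318 m); 5 would allow up to 0.318 m.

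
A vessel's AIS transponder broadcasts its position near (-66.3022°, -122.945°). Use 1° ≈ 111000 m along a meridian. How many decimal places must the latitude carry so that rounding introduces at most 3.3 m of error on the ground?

One degree of latitude covers 111000 m.
Rounding to N decimal places gives at most 0.5 × 10⁻ᴺ degrees of error, i.e. 0.5 × 10⁻ᴺ × 111000 m.
Setting 55500 × 10⁻ᴺ ≤ 3.3 gives 10ᴺ ≥ 1.682e+04, i.e. N ≥ 4.23.
At 4 places the error can reach 5.55 m, but 5 places keeps it to 0.555 m.

5 decimal places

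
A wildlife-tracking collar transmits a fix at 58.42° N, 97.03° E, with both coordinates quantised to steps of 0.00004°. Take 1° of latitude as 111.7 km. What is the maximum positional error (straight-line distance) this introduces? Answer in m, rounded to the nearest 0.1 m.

2.5 m

With a 0.00004° grid the true value lies within half a step, ±0.00004°/2 = ±2e-05°, of the stored one.
N–S: 2e-05° × 111700 m/° = 2.234 m.
East–west component at 58.42°: 2e-05° × 111700 × cos 58.42° ≈ 2e-05 × 58496 ≈ 1.16992 m.
Combining orthogonally: (2.234² + 1.16992²)^½ ≈ 2.5218 m.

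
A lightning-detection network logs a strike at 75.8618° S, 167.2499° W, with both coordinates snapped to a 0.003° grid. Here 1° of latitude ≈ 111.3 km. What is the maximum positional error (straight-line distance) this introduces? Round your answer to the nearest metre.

172 metres

With a 0.003° grid the true value lies within half a step, ±0.003°/2 = ±0.0015°, of the stored one.
Latitude error → 0.0015 × 111300 = 166.95 m along the meridian.
East–west component at 75.8618°: 0.0015° × 111300 × cos 75.8618° ≈ 0.0015 × 27186.3 ≈ 40.7795 m.
The two errors are perpendicular, so the maximum displacement is √(166.95² + 40.7795²) ≈ 171.858 m.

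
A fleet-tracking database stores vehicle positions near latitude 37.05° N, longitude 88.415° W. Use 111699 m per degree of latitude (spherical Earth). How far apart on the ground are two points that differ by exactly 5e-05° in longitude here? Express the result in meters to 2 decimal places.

4.46 meters

5e-05° of longitude at 37.05° is 5e-05 × 111699 × cos 37.05° ≈ 5e-05 × 89148.1 = 4.4574 m.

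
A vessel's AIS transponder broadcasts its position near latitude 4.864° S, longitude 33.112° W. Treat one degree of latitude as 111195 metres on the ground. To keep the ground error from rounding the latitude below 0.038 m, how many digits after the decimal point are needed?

7 decimal places

One degree of latitude covers 111195 m.
N decimal places → at most half a unit in the last place, 0.5 × 10⁻ᴺ° = 111195/2 × 10⁻ᴺ m.
Need 0.5 × 111195 × 10⁻ᴺ ≤ 0.038 → 10⁻ᴺ ≤ 6.835e-07, so N ≥ 6.17.
So 7 decimal places suffice (0.00556 m); 6 would allow up to 0.0556 m.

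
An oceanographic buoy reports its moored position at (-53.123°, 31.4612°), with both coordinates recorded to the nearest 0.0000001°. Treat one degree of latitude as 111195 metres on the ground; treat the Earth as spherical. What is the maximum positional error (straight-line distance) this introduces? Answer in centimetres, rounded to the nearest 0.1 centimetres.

Rounding to 7 decimal places leaves each coordinate within ±5e-08° of the true value.
N–S: 5e-08° × 111195 m/° = 0.00555975 m.
East–west component at 53.123°: 5e-08° × 111195 × cos 53.123° ≈ 5e-08 × 66728 ≈ 0.0033364 m.
Combining orthogonally: (0.00555975² + 0.0033364²)^½ ≈ 0.00648401 m.
That is 0.00648401 m = 0.6484 cm.

0.6 centimetres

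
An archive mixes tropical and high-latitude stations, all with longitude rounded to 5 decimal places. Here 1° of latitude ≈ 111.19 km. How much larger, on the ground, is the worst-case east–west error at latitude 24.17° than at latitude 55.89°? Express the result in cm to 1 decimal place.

19.5 cm

Rounding to 5 decimal places leaves the longitude within ±5e-06° of the true value.
At 24.17°: 5e-06° × 111190 × cos 24.17° = 5e-06 × 111190 × 0.9123 ≈ 0.50721 m.
At 55.89°: 5e-06° × 111190 × cos 55.89° = 5e-06 × 111190 × 0.5608 ≈ 0.31177 m.
Difference: 0.50721 − 0.31177 = 0.19544 m.
That is 0.195445 m = 19.544 cm.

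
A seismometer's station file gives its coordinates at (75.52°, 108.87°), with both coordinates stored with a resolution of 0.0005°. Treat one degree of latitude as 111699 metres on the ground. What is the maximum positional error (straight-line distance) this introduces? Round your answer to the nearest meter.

29 meters

With a 0.0005° grid the true value lies within half a step, ±0.0005°/2 = ±0.00025°, of the stored one.
Latitude error → 0.00025 × 111699 = 27.9247 m along the meridian.
Longitude error → 0.00025 × 111699 × cos 75.52° = 0.00025 × 111699 × 0.2500 ≈ 6.98236 m.
The two errors are perpendicular, so the maximum displacement is √(27.9247² + 6.98236²) ≈ 28.7845 m.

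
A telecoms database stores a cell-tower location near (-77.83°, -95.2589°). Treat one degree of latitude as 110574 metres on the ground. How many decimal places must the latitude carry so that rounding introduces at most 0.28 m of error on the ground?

6

One degree of latitude covers 110574 m.
Rounding to N decimal places gives at most 0.5 × 10⁻ᴺ degrees of error, i.e. 0.5 × 10⁻ᴺ × 110574 m.
Setting 55287 × 10⁻ᴺ ≤ 0.28 gives 10ᴺ ≥ 1.975e+05, i.e. N ≥ 5.30.
At 5 places the error can reach 0.553 m, but 6 places keeps it to 0.0553 m.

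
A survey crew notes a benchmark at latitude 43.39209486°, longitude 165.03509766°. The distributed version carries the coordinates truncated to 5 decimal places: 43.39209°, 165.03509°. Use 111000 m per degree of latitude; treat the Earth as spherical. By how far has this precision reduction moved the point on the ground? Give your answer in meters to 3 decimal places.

0.820 meters

The latitude changed by +0.00000486° and the longitude by +0.00000766°.
N–S: 0.00000486° × 111000 m/° = 0.53946 m.
East–west at this latitude: 0.00000766° × 111000 × cos 43.3921° ≈ 0.00000766 × 80660.3 = 0.617858 m.
Distance: √(0.53946² + 0.617858²) ≈ 0.820223 m.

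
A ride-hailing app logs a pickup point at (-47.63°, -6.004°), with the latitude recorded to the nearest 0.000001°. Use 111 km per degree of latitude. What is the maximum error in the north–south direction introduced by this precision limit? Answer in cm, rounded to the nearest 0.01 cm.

5.55 cm

Rounding to 6 decimal places leaves the latitude within ±5e-07° of the true value.
Along the meridian that is 5e-07° × 111000 m/° = 0.0555 m.
That is 0.0555 m = 5.55 cm.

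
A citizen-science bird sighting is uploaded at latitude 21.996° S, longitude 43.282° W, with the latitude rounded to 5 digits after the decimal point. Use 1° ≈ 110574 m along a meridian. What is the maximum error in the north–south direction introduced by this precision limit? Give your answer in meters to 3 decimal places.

Rounding to 5 decimal places leaves the latitude within ±5e-06° of the true value.
Along the meridian that is 5e-06° × 110574 m/° = 0.55287 m.

0.553 meters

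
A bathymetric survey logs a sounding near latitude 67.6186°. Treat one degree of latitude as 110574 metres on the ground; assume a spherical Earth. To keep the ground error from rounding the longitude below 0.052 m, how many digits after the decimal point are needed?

6 decimal places

At 67.6186° one degree of longitude covers 110574 × cos 67.6186° ≈ 110574 × 0.3808 ≈ 42103.3 m.
With N decimal places the half-ulp bound is 0.5·10⁻ᴺ°, or 0.5·10⁻ᴺ × 42103.3 m on the ground.
Need 0.5 × 42103.3 × 10⁻ᴺ ≤ 0.052 → 10⁻ᴺ ≤ 2.470e-06, so N ≥ 5.61.
N = 5 would give 0.211 m (too coarse); N = 6 gives 0.0211 m ≤ 0.052 m.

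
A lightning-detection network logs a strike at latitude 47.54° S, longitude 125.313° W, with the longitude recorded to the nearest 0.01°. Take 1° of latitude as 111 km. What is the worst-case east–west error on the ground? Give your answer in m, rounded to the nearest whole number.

Rounding to 2 decimal places leaves the longitude within ±0.005° of the true value.
At latitude 47.54° a degree of longitude spans 111000 m × cos 47.54° = 111000 × 0.6751 ≈ 74933.4 m.
East–west error: 0.005° × 74933.4 m/° ≈ 374.667 m.

375 m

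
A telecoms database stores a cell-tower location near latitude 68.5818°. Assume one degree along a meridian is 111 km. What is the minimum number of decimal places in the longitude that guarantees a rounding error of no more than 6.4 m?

4 decimal places

At 68.5818° one degree of longitude covers 111000 × cos 68.5818° ≈ 111000 × 0.3652 ≈ 40534.1 m.
Rounding to N decimal places gives at most 0.5 × 10⁻ᴺ degrees of error, i.e. 0.5 × 10⁻ᴺ × 40534.1 m.
Need 0.5 × 40534.1 × 10⁻ᴺ ≤ 6.4 → 10⁻ᴺ ≤ 3.158e-04, so N ≥ 3.50.
So 4 decimal places suffice (2.03 m); 3 would allow up to 20.3 m.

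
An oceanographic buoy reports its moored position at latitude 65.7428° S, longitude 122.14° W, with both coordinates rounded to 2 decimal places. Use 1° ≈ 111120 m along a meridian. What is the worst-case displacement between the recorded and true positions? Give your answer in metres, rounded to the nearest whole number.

Rounding to 2 decimal places leaves each coordinate within ±0.005° of the true value.
Latitude error → 0.005 × 111120 = 555.6 m along the meridian.
Longitude error → 0.005 × 111120 × cos 65.7428° = 0.005 × 111120 × 0.4108 ≈ 228.259 m.
Combining orthogonally: (555.6² + 228.259²)^½ ≈ 600.661 m.

601 metres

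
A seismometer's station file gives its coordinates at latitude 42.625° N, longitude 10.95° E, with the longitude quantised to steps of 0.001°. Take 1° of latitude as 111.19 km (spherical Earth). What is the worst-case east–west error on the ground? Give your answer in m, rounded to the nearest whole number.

41 m

With a 0.001° grid the true value lies within half a step, ±0.001°/2 = ±0.0005°, of the stored one.
One degree of longitude at 42.625° is 111190 × cos 42.625° ≈ 111190 × 0.7358 = 81813.8 m.
Maximum E–W displacement: 0.0005 × 81813.8 = 40.9069 m.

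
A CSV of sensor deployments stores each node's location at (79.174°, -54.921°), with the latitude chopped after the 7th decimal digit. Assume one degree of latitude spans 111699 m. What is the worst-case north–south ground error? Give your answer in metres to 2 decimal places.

Truncating at 7 decimal places can drop up to a full unit in the last place, so the latitude may be off by as much as 1e-07°.
North–south distance: 1e-07° × 111699 m/° = 0.0111699 m.

0.01 metres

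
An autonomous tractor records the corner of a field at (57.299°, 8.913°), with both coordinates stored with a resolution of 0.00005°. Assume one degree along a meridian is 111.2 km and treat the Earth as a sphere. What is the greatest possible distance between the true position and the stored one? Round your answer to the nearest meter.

3 meters

With a 0.00005° grid the true value lies within half a step, ±0.00005°/2 = ±2.5e-05°, of the stored one.
North–south component: 2.5e-05° × 111200 = 2.78 m.
Longitude error → 2.5e-05 × 111200 × cos 57.299° = 2.5e-05 × 111200 × 0.5403 ≈ 1.50191 m.
Worst case both components are at the extreme and orthogonal: √(2.78² + 1.50191²) ≈ 3.15977 m.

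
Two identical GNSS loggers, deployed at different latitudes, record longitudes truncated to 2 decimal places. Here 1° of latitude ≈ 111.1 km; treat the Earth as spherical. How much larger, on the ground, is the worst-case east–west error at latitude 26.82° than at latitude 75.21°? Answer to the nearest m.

708 m

Truncating at 2 decimal places can drop up to a full unit in the last place, so the longitude may be off by as much as 0.01°.
At 26.82°: 0.01° × 111100 × cos 26.82° = 0.01 × 111100 × 0.8924 ≈ 991.49 m.
Error at 75.21° = 0.01° × 111100 × cos 75.21° ≈ 1111 × 0.2553 = 283.61 m.
So the lower-latitude error exceeds the higher by 991.49 − 283.61 = 707.88 m.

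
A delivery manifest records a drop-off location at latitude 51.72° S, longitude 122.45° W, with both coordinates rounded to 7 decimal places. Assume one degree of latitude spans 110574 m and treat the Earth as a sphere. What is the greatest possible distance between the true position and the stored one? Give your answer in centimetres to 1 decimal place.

Rounding to 7 decimal places leaves each coordinate within ±5e-08° of the true value.
N–S: 5e-08° × 110574 m/° = 0.0055287 m.
E–W at 51.72°: 5e-08° × 110574 × cos 51.72° = 5e-08 × 110574 × 0.6195 ≈ 0.00342506 m.
Combining orthogonally: (0.0055287² + 0.00342506²)^½ ≈ 0.00650366 m.
That is 0.00650366 m = 0.65037 cm.

0.7 centimetres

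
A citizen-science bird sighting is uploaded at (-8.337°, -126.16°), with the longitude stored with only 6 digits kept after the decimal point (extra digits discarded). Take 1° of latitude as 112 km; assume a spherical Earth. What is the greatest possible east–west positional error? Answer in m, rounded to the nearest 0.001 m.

Truncating at 6 decimal places can drop up to a full unit in the last place, so the longitude may be off by as much as 1e-06°.
One degree of longitude at 8.337° is 112000 × cos 8.337° ≈ 112000 × 0.9894 = 110816 m.
East–west error: 1e-06° × 110816 m/° ≈ 0.110816 m.

0.111 m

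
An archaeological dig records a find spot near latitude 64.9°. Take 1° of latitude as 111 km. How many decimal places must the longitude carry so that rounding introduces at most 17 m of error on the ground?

4 decimal places

At 64.9° one degree of longitude covers 111000 × cos 64.9° ≈ 111000 × 0.4242 ≈ 47086.1 m.
With N decimal places the half-ulp bound is 0.5·10⁻ᴺ°, or 0.5·10⁻ᴺ × 47086.1 m on the ground.
Need 0.5 × 47086.1 × 10⁻ᴺ ≤ 17 → 10⁻ᴺ ≤ 7.221e-04, so N ≥ 3.14.
So 4 decimal places suffice (2.35 m); 3 would allow up to 23.5 m.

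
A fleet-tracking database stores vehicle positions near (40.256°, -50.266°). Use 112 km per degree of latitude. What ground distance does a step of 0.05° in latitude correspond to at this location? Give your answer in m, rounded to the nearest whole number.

Along a meridian 0.05° is 0.05 × 112000 = 5600 m.

5600 m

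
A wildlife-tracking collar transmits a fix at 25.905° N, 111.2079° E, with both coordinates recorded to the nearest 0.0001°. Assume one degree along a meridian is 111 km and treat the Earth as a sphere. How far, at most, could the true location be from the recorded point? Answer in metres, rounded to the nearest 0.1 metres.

7.5 metres

Rounding to 4 decimal places leaves each coordinate within ±5e-05° of the true value.
Latitude error → 5e-05 × 111000 = 5.55 m along the meridian.
E–W at 25.905°: 5e-05° × 111000 × cos 25.905° = 5e-05 × 111000 × 0.8995 ≈ 4.99233 m.
Worst case both components are at the extreme and orthogonal: √(5.55² + 4.99233²) ≈ 7.46498 m.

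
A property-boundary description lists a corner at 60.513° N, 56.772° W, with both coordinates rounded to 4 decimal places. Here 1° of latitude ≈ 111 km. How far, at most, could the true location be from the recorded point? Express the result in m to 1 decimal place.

Rounding to 4 decimal places leaves each coordinate within ±5e-05° of the true value.
Latitude error → 5e-05 × 111000 = 5.55 m along the meridian.
East–west component at 60.513°: 5e-05° × 111000 × cos 60.513° ≈ 5e-05 × 54637.1 ≈ 2.73185 m.
Worst case both components are at the extreme and orthogonal: √(5.55² + 2.73185²) ≈ 6.18591 m.

6.2 m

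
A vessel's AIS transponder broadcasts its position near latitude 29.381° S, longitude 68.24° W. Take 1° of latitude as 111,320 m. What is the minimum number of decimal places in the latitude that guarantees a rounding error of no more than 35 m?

4 decimal places

One degree of latitude covers 111320 m.
With N decimal places the half-ulp bound is 0.5·10⁻ᴺ°, or 0.5·10⁻ᴺ × 111320 m on the ground.
Need 0.5 × 111320 × 10⁻ᴺ ≤ 35 → 10⁻ᴺ ≤ 6.288e-04, so N ≥ 3.20.
N = 3 would give 55.7 m (too coarse); N = 4 gives 5.57 m ≤ 35 m.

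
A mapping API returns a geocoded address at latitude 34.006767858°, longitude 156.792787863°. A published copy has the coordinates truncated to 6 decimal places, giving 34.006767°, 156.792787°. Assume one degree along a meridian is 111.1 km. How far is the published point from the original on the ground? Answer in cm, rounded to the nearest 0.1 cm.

Δlat = 34.006767858 − 34.006767 = +0.000000858°; Δlon = 156.792787863 − 156.792787 = +0.000000863°.
North–south shift: 0.000000858 × 111100 = 0.0953238 m.
East–west at this latitude: 0.000000863° × 111100 × cos 34.0068° ≈ 0.000000863 × 92098.7 = 0.0794812 m.
Hypotenuse of the two orthogonal shifts: √(0.0953238² + 0.0794812²) = 0.124112 m.
That is 0.124112 m = 12.411 cm.

12.4 cm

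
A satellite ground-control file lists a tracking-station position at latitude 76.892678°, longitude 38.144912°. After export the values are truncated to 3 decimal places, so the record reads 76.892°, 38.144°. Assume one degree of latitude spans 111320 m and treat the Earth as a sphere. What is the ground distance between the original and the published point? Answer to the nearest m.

Δlat = 76.892678 − 76.892 = +0.000678°; Δlon = 38.144912 − 38.144 = +0.000912°.
North–south shift: 0.000678 × 111320 = 75.475 m.
E–W at 76.892°: 0.000912° × 111320 × cos 76.892° = 0.000912 × 111320 × 0.2268 ≈ 23.0243 m.
Hypotenuse of the two orthogonal shifts: √(75.475² + 23.0243²) = 78.9087 m.

79 m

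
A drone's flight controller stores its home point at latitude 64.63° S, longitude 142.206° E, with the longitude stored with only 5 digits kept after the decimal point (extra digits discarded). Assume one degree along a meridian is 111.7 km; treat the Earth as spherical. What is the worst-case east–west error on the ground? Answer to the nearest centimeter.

48 centimeters

Truncating at 5 decimal places can drop up to a full unit in the last place, so the longitude may be off by as much as 1e-05°.
One degree of longitude at 64.63° is 111700 × cos 64.63° ≈ 111700 × 0.4285 = 47859.2 m.
East–west error: 1e-05° × 47859.2 m/° ≈ 0.478592 m.
That is 0.478592 m = 47.859 cm.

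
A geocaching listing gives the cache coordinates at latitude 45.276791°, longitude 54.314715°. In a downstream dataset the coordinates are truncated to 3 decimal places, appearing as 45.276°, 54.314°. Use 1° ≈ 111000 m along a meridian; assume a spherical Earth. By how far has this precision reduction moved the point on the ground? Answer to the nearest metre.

The latitude changed by +0.000791° and the longitude by +0.000715°.
N–S: 0.000791° × 111000 m/° = 87.801 m.
E–W at 45.276°: 0.000715° × 111000 × cos 45.276° = 0.000715 × 111000 × 0.7037 ≈ 55.8485 m.
Distance: √(87.801² + 55.8485²) ≈ 104.058 m.

104 metres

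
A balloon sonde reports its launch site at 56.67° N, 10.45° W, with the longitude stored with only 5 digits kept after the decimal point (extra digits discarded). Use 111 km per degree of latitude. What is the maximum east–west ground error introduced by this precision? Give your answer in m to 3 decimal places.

Truncating at 5 decimal places can drop up to a full unit in the last place, so the longitude may be off by as much as 1e-05°.
At latitude 56.67° a degree of longitude spans 111000 m × cos 56.67° = 111000 × 0.5495 ≈ 60990.1 m.
So at most 1e-05° × 60990.1 ≈ 0.609901 m east–west.

0.610 m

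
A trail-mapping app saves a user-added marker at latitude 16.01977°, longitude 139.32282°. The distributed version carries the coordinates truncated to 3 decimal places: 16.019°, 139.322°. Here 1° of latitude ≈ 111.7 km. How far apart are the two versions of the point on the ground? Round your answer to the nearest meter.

The latitude changed by +0.00077° and the longitude by +0.00082°.
North–south shift: 0.00077 × 111700 = 86.009 m.
E–W at 16.019°: 0.00082° × 111700 × cos 16.019° = 0.00082 × 111700 × 0.9612 ≈ 88.0374 m.
Combined displacement = (86.009² + 88.0374²)^½ ≈ 123.078 m.

123 meters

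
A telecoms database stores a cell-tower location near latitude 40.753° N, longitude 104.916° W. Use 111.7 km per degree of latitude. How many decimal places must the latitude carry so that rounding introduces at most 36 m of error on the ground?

One degree of latitude covers 111700 m.
Rounding to N decimal places gives at most 0.5 × 10⁻ᴺ degrees of error, i.e. 0.5 × 10⁻ᴺ × 111700 m.
Need 0.5 × 111700 × 10⁻ᴺ ≤ 36 → 10⁻ᴺ ≤ 6.446e-04, so N ≥ 3.19.
So 4 decimal places suffice (5.58 m); 3 would allow up to 55.9 m.

4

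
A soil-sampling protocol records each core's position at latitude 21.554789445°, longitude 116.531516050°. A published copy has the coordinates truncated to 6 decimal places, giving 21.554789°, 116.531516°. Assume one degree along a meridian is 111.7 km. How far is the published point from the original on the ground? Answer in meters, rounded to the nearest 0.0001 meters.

0.0500 meters

Δlat = 21.554789445 − 21.554789 = +0.000000445°; Δlon = 116.531516050 − 116.531516 = +0.000000050°.
N–S: 0.000000445° × 111700 m/° = 0.0497065 m.
E–W at 21.5548°: 0.000000050° × 111700 × cos 21.5548° = 0.000000050 × 111700 × 0.9301 ≈ 0.00519442 m.
Distance: √(0.0497065² + 0.00519442²) ≈ 0.0499772 m.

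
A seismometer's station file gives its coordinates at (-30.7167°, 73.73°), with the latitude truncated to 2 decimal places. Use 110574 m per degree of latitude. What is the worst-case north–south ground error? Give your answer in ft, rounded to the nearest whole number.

Truncating at 2 decimal places can drop up to a full unit in the last place, so the latitude may be off by as much as 0.01°.
North–south distance: 0.01° × 110574 m/° = 1105.74 m.
Converting: 1105.74 m × 3.2808 ft/m ≈ 3627.8 ft.

3628 ft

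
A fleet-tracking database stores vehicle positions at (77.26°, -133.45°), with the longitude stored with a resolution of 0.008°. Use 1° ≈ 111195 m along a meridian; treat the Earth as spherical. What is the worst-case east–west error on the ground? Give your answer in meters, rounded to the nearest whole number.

98 meters

With a 0.008° grid the true value lies within half a step, ±0.008°/2 = ±0.004°, of the stored one.
Parallels shrink by cos φ, so at 77.26° a degree of longitude is 111195 × 0.2205 ≈ 24521.5 m.
East–west error: 0.004° × 24521.5 m/° ≈ 98.0861 m.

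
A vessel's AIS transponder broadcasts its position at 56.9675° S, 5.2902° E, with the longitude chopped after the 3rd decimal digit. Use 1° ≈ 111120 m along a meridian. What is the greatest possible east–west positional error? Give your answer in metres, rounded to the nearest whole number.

Truncating at 3 decimal places can drop up to a full unit in the last place, so the longitude may be off by as much as 0.001°.
At latitude 56.9675° a degree of longitude spans 111120 m × cos 56.9675° = 111120 × 0.5451 ≈ 60573.1 m.
Maximum E–W displacement: 0.001 × 60573.1 = 60.5731 m.

61 metres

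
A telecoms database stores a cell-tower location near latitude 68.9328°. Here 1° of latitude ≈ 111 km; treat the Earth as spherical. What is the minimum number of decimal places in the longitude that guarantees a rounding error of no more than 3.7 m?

4 decimal places

At 68.9328° one degree of longitude covers 111000 × cos 68.9328° ≈ 111000 × 0.3595 ≈ 39900.4 m.
Rounding to N decimal places gives at most 0.5 × 10⁻ᴺ degrees of error, i.e. 0.5 × 10⁻ᴺ × 39900.4 m.
Setting 19950.2 × 10⁻ᴺ ≤ 3.7 gives 10ᴺ ≥ 5392, i.e. N ≥ 3.73.
N = 3 would give 20 m (too coarse); N = 4 gives 2 m ≤ 3.7 m.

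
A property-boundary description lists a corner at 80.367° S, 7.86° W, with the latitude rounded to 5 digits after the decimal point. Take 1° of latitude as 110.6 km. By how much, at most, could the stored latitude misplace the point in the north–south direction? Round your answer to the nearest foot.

Rounding to 5 decimal places leaves the latitude within ±5e-06° of the true value.
So the N–S error is at most 5e-06 × 110600 = 0.553 m.
Converting: 0.553 m × 3.2808 ft/m ≈ 1.8143 ft.

2 feet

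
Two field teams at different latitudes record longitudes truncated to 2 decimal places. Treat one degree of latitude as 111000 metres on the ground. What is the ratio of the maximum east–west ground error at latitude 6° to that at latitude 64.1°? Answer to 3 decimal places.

2.277

Truncating at 2 decimal places can drop up to a full unit in the last place, so the longitude may be off by as much as 0.01°.
Error at 6° = 0.01° × 111000 × cos 6° ≈ 1110 × 0.9945 = 1103.9 m.
Error at 64.1° = 0.01° × 111000 × cos 64.1° ≈ 1110 × 0.4368 = 484.85 m.
The ratio reduces to cos 6° / cos 64.1° = 0.9945/0.4368 ≈ 2.2768.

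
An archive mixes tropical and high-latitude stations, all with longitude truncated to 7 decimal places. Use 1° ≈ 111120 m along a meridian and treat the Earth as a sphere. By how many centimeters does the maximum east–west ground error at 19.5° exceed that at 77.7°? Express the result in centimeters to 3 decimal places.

Truncating at 7 decimal places can drop up to a full unit in the last place, so the longitude may be off by as much as 1e-07°.
Error at 19.5° = 1e-07° × 111120 × cos 19.5° ≈ 0.011112 × 0.9426 = 0.010475 m.
At 77.7°: 1e-07° × 111120 × cos 77.7° = 1e-07 × 111120 × 0.2130 ≈ 0.0023672 m.
Difference: 0.010475 − 0.0023672 = 0.0081074 m.
That is 0.00810744 m = 0.81074 cm.

0.811 centimeters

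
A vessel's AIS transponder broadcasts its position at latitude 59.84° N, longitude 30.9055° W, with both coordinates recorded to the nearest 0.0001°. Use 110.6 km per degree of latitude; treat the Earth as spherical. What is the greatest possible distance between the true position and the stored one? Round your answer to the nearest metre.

Rounding to 4 decimal places leaves each coordinate within ±5e-05° of the true value.
N–S: 5e-05° × 110600 m/° = 5.53 m.
E–W at 59.84°: 5e-05° × 110600 × cos 59.84° = 5e-05 × 110600 × 0.5024 ≈ 2.77836 m.
Worst case both components are at the extreme and orthogonal: √(5.53² + 2.77836²) ≈ 6.18872 m.

6 metres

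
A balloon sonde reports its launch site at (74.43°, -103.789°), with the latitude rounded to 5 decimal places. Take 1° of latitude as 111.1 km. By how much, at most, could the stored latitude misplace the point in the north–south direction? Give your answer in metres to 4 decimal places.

Rounding to 5 decimal places leaves the latitude within ±5e-06° of the true value.
So the N–S error is at most 5e-06 × 111100 = 0.5555 m.

0.5555 metres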